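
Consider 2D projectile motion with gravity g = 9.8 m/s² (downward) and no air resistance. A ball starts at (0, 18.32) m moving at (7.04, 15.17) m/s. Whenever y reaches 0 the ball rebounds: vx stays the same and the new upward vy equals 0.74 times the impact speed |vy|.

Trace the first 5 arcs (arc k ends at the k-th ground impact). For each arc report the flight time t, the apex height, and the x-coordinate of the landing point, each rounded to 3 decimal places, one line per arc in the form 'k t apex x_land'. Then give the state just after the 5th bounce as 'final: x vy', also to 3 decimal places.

Arc 1: start y=18.320, vy=15.170 → t=4.025, apex=30.061, x_land=28.335, impact vy=-24.273
  bounce: vy ← 0.74·24.273 = 17.962
Arc 2: start y=0.000, vy=17.962 → t=3.666, apex=16.462, x_land=54.142, impact vy=-17.962
  bounce: vy ← 0.74·17.962 = 13.292
Arc 3: start y=0.000, vy=13.292 → t=2.713, apex=9.014, x_land=73.239, impact vy=-13.292
  bounce: vy ← 0.74·13.292 = 9.836
Arc 4: start y=0.000, vy=9.836 → t=2.007, apex=4.936, x_land=87.371, impact vy=-9.836
  bounce: vy ← 0.74·9.836 = 7.279
Arc 5: start y=0.000, vy=7.279 → t=1.485, apex=2.703, x_land=97.829, impact vy=-7.279
  bounce: vy ← 0.74·7.279 = 5.386

1 4.025 30.061 28.335
2 3.666 16.462 54.142
3 2.713 9.014 73.239
4 2.007 4.936 87.371
5 1.485 2.703 97.829
final: 97.829 5.386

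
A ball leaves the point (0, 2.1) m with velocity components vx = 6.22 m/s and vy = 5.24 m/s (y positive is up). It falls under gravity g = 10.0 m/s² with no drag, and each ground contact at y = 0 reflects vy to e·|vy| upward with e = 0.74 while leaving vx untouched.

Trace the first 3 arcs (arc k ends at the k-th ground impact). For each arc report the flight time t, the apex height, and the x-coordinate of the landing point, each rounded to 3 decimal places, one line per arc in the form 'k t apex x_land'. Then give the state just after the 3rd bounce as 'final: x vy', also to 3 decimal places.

Arc 1: start y=2.100, vy=5.240 → t=1.357, apex=3.473, x_land=8.443, impact vy=-8.334
  bounce: vy ← 0.74·8.334 = 6.167
Arc 2: start y=0.000, vy=6.167 → t=1.233, apex=1.902, x_land=16.115, impact vy=-6.167
  bounce: vy ← 0.74·6.167 = 4.564
Arc 3: start y=0.000, vy=4.564 → t=0.913, apex=1.041, x_land=21.792, impact vy=-4.564
  bounce: vy ← 0.74·4.564 = 3.377

1 1.357 3.473 8.443
2 1.233 1.902 16.115
3 0.913 1.041 21.792
final: 21.792 3.377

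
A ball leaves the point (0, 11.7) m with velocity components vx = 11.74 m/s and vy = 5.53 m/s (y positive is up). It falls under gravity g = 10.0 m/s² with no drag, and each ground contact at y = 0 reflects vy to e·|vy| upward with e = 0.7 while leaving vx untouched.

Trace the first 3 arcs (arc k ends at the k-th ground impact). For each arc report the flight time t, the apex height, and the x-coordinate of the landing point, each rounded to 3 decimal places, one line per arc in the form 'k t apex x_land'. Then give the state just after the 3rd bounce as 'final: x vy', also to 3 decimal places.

1 2.180 13.229 25.588
2 2.277 6.482 52.323
3 1.594 3.176 71.037
final: 71.037 5.579

Arc 1: start y=11.700, vy=5.530 → t=2.180, apex=13.229, x_land=25.588, impact vy=-16.266
  bounce: vy ← 0.7·16.266 = 11.386
Arc 2: start y=0.000, vy=11.386 → t=2.277, apex=6.482, x_land=52.323, impact vy=-11.386
  bounce: vy ← 0.7·11.386 = 7.970
Arc 3: start y=0.000, vy=7.970 → t=1.594, apex=3.176, x_land=71.037, impact vy=-7.970
  bounce: vy ← 0.7·7.970 = 5.579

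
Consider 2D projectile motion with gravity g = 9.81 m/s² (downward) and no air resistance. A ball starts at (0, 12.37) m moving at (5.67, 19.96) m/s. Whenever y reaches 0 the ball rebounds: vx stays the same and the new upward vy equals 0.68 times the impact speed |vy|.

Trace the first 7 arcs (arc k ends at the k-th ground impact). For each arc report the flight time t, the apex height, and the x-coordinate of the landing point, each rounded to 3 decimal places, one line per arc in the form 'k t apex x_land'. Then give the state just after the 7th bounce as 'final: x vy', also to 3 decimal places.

Arc 1: start y=12.370, vy=19.960 → t=4.616, apex=32.676, x_land=26.171, impact vy=-25.320
  bounce: vy ← 0.68·25.320 = 17.218
Arc 2: start y=0.000, vy=17.218 → t=3.510, apex=15.109, x_land=46.074, impact vy=-17.218
  bounce: vy ← 0.68·17.218 = 11.708
Arc 3: start y=0.000, vy=11.708 → t=2.387, apex=6.987, x_land=59.608, impact vy=-11.708
  bounce: vy ← 0.68·11.708 = 7.961
Arc 4: start y=0.000, vy=7.961 → t=1.623, apex=3.231, x_land=68.811, impact vy=-7.961
  bounce: vy ← 0.68·7.961 = 5.414
Arc 5: start y=0.000, vy=5.414 → t=1.104, apex=1.494, x_land=75.069, impact vy=-5.414
  bounce: vy ← 0.68·5.414 = 3.681
Arc 6: start y=0.000, vy=3.681 → t=0.751, apex=0.691, x_land=79.325, impact vy=-3.681
  bounce: vy ← 0.68·3.681 = 2.503
Arc 7: start y=0.000, vy=2.503 → t=0.510, apex=0.319, x_land=82.218, impact vy=-2.503
  bounce: vy ← 0.68·2.503 = 1.702

1 4.616 32.676 26.171
2 3.510 15.109 46.074
3 2.387 6.987 59.608
4 1.623 3.231 68.811
5 1.104 1.494 75.069
6 0.751 0.691 79.325
7 0.510 0.319 82.218
final: 82.218 1.702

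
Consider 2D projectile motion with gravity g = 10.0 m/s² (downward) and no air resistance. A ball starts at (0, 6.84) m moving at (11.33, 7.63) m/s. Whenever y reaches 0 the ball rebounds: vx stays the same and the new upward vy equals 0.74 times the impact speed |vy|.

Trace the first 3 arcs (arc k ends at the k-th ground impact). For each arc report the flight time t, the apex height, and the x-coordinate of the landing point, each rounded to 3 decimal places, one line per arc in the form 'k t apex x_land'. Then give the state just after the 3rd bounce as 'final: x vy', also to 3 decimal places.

Arc 1: start y=6.840, vy=7.630 → t=2.159, apex=9.751, x_land=24.467, impact vy=-13.965
  bounce: vy ← 0.74·13.965 = 10.334
Arc 2: start y=0.000, vy=10.334 → t=2.067, apex=5.340, x_land=47.884, impact vy=-10.334
  bounce: vy ← 0.74·10.334 = 7.647
Arc 3: start y=0.000, vy=7.647 → t=1.529, apex=2.924, x_land=65.212, impact vy=-7.647
  bounce: vy ← 0.74·7.647 = 5.659

1 2.159 9.751 24.467
2 2.067 5.340 47.884
3 1.529 2.924 65.212
final: 65.212 5.659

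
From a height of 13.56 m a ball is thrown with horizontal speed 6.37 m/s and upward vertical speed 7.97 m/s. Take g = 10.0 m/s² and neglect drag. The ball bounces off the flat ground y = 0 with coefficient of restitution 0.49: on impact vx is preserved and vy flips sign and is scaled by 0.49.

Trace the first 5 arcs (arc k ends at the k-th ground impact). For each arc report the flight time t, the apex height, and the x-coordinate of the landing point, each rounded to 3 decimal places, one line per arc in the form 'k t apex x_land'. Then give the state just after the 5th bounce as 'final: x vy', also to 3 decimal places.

1 2.627 16.736 16.731
2 1.793 4.018 28.152
3 0.879 0.965 33.748
4 0.430 0.232 36.491
5 0.211 0.056 37.834
final: 37.834 0.517

Arc 1: start y=13.560, vy=7.970 → t=2.627, apex=16.736, x_land=16.731, impact vy=-18.295
  bounce: vy ← 0.49·18.295 = 8.965
Arc 2: start y=0.000, vy=8.965 → t=1.793, apex=4.018, x_land=28.152, impact vy=-8.965
  bounce: vy ← 0.49·8.965 = 4.393
Arc 3: start y=0.000, vy=4.393 → t=0.879, apex=0.965, x_land=33.748, impact vy=-4.393
  bounce: vy ← 0.49·4.393 = 2.152
Arc 4: start y=0.000, vy=2.152 → t=0.430, apex=0.232, x_land=36.491, impact vy=-2.152
  bounce: vy ← 0.49·2.152 = 1.055
Arc 5: start y=0.000, vy=1.055 → t=0.211, apex=0.056, x_land=37.834, impact vy=-1.055
  bounce: vy ← 0.49·1.055 = 0.517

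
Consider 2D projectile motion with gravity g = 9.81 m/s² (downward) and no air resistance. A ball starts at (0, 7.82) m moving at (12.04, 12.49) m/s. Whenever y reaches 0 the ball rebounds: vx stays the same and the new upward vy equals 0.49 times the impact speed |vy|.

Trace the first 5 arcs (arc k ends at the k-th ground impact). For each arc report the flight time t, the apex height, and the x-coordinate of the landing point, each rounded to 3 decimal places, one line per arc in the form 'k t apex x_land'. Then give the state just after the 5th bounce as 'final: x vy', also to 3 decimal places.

1 3.066 15.771 36.918
2 1.757 3.787 58.076
3 0.861 0.909 68.443
4 0.422 0.218 73.523
5 0.207 0.052 76.012
final: 76.012 0.497

Arc 1: start y=7.820, vy=12.490 → t=3.066, apex=15.771, x_land=36.918, impact vy=-17.591
  bounce: vy ← 0.49·17.591 = 8.619
Arc 2: start y=0.000, vy=8.619 → t=1.757, apex=3.787, x_land=58.076, impact vy=-8.619
  bounce: vy ← 0.49·8.619 = 4.223
Arc 3: start y=0.000, vy=4.223 → t=0.861, apex=0.909, x_land=68.443, impact vy=-4.223
  bounce: vy ← 0.49·4.223 = 2.070
Arc 4: start y=0.000, vy=2.070 → t=0.422, apex=0.218, x_land=73.523, impact vy=-2.070
  bounce: vy ← 0.49·2.070 = 1.014
Arc 5: start y=0.000, vy=1.014 → t=0.207, apex=0.052, x_land=76.012, impact vy=-1.014
  bounce: vy ← 0.49·1.014 = 0.497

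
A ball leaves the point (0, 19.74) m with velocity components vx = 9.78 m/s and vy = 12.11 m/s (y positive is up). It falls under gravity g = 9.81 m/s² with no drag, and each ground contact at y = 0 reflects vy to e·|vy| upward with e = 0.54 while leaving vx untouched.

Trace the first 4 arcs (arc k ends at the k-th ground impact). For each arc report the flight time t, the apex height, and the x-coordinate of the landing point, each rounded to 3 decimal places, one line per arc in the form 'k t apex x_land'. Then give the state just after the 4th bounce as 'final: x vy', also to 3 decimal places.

Arc 1: start y=19.740, vy=12.110 → t=3.590, apex=27.215, x_land=35.110, impact vy=-23.107
  bounce: vy ← 0.54·23.107 = 12.478
Arc 2: start y=0.000, vy=12.478 → t=2.544, apex=7.936, x_land=59.989, impact vy=-12.478
  bounce: vy ← 0.54·12.478 = 6.738
Arc 3: start y=0.000, vy=6.738 → t=1.374, apex=2.314, x_land=73.424, impact vy=-6.738
  bounce: vy ← 0.54·6.738 = 3.639
Arc 4: start y=0.000, vy=3.639 → t=0.742, apex=0.675, x_land=80.679, impact vy=-3.639
  bounce: vy ← 0.54·3.639 = 1.965

1 3.590 27.215 35.110
2 2.544 7.936 59.989
3 1.374 2.314 73.424
4 0.742 0.675 80.679
final: 80.679 1.965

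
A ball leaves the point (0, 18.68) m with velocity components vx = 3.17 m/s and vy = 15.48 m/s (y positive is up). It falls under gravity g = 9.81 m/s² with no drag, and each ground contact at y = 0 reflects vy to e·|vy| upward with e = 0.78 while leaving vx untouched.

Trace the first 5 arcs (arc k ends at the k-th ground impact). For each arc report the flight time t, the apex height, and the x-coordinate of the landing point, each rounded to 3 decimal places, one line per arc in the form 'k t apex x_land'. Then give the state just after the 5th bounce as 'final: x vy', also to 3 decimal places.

Arc 1: start y=18.680, vy=15.480 → t=4.088, apex=30.894, x_land=12.958, impact vy=-24.620
  bounce: vy ← 0.78·24.620 = 19.203
Arc 2: start y=0.000, vy=19.203 → t=3.915, apex=18.796, x_land=25.369, impact vy=-19.203
  bounce: vy ← 0.78·19.203 = 14.979
Arc 3: start y=0.000, vy=14.979 → t=3.054, apex=11.435, x_land=35.049, impact vy=-14.979
  bounce: vy ← 0.78·14.979 = 11.683
Arc 4: start y=0.000, vy=11.683 → t=2.382, apex=6.957, x_land=42.600, impact vy=-11.683
  bounce: vy ← 0.78·11.683 = 9.113
Arc 5: start y=0.000, vy=9.113 → t=1.858, apex=4.233, x_land=48.489, impact vy=-9.113
  bounce: vy ← 0.78·9.113 = 7.108

1 4.088 30.894 12.958
2 3.915 18.796 25.369
3 3.054 11.435 35.049
4 2.382 6.957 42.600
5 1.858 4.233 48.489
final: 48.489 7.108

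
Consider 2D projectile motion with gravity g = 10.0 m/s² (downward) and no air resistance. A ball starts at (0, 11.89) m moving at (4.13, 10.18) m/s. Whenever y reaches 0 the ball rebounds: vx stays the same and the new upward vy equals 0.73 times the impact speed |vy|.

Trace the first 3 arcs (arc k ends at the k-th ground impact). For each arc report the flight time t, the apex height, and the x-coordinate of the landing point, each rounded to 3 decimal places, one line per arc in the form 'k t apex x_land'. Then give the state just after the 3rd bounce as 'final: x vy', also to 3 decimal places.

Arc 1: start y=11.890, vy=10.180 → t=2.866, apex=17.072, x_land=11.836, impact vy=-18.478
  bounce: vy ← 0.73·18.478 = 13.489
Arc 2: start y=0.000, vy=13.489 → t=2.698, apex=9.097, x_land=22.978, impact vy=-13.489
  bounce: vy ← 0.73·13.489 = 9.847
Arc 3: start y=0.000, vy=9.847 → t=1.969, apex=4.848, x_land=31.111, impact vy=-9.847
  bounce: vy ← 0.73·9.847 = 7.188

1 2.866 17.072 11.836
2 2.698 9.097 22.978
3 1.969 4.848 31.111
final: 31.111 7.188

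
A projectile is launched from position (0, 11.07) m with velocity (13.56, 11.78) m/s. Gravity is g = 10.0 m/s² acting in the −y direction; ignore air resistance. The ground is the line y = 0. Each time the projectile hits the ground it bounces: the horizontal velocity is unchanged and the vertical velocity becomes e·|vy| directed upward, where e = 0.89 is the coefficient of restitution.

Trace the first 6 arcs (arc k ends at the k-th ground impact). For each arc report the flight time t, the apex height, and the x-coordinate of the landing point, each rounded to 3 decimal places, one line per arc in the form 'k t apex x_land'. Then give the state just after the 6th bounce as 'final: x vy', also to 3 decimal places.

Arc 1: start y=11.070, vy=11.780 → t=3.076, apex=18.008, x_land=41.708, impact vy=-18.978
  bounce: vy ← 0.89·18.978 = 16.891
Arc 2: start y=0.000, vy=16.891 → t=3.378, apex=14.264, x_land=87.515, impact vy=-16.891
  bounce: vy ← 0.89·16.891 = 15.033
Arc 3: start y=0.000, vy=15.033 → t=3.007, apex=11.299, x_land=128.283, impact vy=-15.033
  bounce: vy ← 0.89·15.033 = 13.379
Arc 4: start y=0.000, vy=13.379 → t=2.676, apex=8.950, x_land=164.567, impact vy=-13.379
  bounce: vy ← 0.89·13.379 = 11.907
Arc 5: start y=0.000, vy=11.907 → t=2.381, apex=7.089, x_land=196.860, impact vy=-11.907
  bounce: vy ← 0.89·11.907 = 10.597
Arc 6: start y=0.000, vy=10.597 → t=2.119, apex=5.615, x_land=225.600, impact vy=-10.597
  bounce: vy ← 0.89·10.597 = 9.432

1 3.076 18.008 41.708
2 3.378 14.264 87.515
3 3.007 11.299 128.283
4 2.676 8.950 164.567
5 2.381 7.089 196.860
6 2.119 5.615 225.600
final: 225.600 9.432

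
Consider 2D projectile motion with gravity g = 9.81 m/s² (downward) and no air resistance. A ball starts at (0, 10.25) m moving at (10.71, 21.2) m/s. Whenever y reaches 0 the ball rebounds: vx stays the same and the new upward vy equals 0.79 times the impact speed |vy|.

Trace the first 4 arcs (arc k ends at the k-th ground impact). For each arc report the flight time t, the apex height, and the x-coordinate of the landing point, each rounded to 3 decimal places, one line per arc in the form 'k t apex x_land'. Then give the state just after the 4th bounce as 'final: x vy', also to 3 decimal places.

Arc 1: start y=10.250, vy=21.200 → t=4.761, apex=33.157, x_land=50.991, impact vy=-25.506
  bounce: vy ← 0.79·25.506 = 20.150
Arc 2: start y=0.000, vy=20.150 → t=4.108, apex=20.693, x_land=94.987, impact vy=-20.150
  bounce: vy ← 0.79·20.150 = 15.918
Arc 3: start y=0.000, vy=15.918 → t=3.245, apex=12.915, x_land=129.744, impact vy=-15.918
  bounce: vy ← 0.79·15.918 = 12.575
Arc 4: start y=0.000, vy=12.575 → t=2.564, apex=8.060, x_land=157.202, impact vy=-12.575
  bounce: vy ← 0.79·12.575 = 9.935

1 4.761 33.157 50.991
2 4.108 20.693 94.987
3 3.245 12.915 129.744
4 2.564 8.060 157.202
final: 157.202 9.935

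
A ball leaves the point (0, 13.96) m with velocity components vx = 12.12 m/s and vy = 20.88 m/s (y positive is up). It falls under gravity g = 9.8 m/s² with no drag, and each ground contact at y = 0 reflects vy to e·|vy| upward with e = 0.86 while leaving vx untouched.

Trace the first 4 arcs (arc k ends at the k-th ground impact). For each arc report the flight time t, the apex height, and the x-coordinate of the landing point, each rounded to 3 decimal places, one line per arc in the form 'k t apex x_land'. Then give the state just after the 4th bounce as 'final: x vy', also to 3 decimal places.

Arc 1: start y=13.960, vy=20.880 → t=4.849, apex=36.204, x_land=58.767, impact vy=-26.638
  bounce: vy ← 0.86·26.638 = 22.909
Arc 2: start y=0.000, vy=22.909 → t=4.675, apex=26.776, x_land=115.432, impact vy=-22.909
  bounce: vy ← 0.86·22.909 = 19.702
Arc 3: start y=0.000, vy=19.702 → t=4.021, apex=19.804, x_land=164.163, impact vy=-19.702
  bounce: vy ← 0.86·19.702 = 16.943
Arc 4: start y=0.000, vy=16.943 → t=3.458, apex=14.647, x_land=206.072, impact vy=-16.943
  bounce: vy ← 0.86·16.943 = 14.571

1 4.849 36.204 58.767
2 4.675 26.776 115.432
3 4.021 19.804 164.163
4 3.458 14.647 206.072
final: 206.072 14.571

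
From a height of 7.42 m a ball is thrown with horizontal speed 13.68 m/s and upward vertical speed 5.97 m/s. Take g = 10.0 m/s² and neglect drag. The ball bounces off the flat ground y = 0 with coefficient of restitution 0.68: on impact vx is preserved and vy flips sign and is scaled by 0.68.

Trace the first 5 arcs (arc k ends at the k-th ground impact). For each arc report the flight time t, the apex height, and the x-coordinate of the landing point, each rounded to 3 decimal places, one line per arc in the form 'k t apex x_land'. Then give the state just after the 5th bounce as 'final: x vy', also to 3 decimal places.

Arc 1: start y=7.420, vy=5.970 → t=1.954, apex=9.202, x_land=26.725, impact vy=-13.566
  bounce: vy ← 0.68·13.566 = 9.225
Arc 2: start y=0.000, vy=9.225 → t=1.845, apex=4.255, x_land=51.965, impact vy=-9.225
  bounce: vy ← 0.68·9.225 = 6.273
Arc 3: start y=0.000, vy=6.273 → t=1.255, apex=1.968, x_land=69.128, impact vy=-6.273
  bounce: vy ← 0.68·6.273 = 4.266
Arc 4: start y=0.000, vy=4.266 → t=0.853, apex=0.910, x_land=80.799, impact vy=-4.266
  bounce: vy ← 0.68·4.266 = 2.901
Arc 5: start y=0.000, vy=2.901 → t=0.580, apex=0.421, x_land=88.735, impact vy=-2.901
  bounce: vy ← 0.68·2.901 = 1.972

1 1.954 9.202 26.725
2 1.845 4.255 51.965
3 1.255 1.968 69.128
4 0.853 0.910 80.799
5 0.580 0.421 88.735
final: 88.735 1.972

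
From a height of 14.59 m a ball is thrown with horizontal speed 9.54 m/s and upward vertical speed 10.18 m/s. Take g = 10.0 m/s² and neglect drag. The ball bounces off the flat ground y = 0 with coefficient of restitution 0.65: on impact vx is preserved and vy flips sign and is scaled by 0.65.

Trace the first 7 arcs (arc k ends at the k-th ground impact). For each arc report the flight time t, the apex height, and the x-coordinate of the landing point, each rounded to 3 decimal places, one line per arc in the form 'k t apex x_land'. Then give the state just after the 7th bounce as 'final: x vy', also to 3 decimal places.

1 3.007 19.772 28.682
2 2.585 8.354 53.344
3 1.680 3.529 69.375
4 1.092 1.491 79.794
5 0.710 0.630 86.567
6 0.461 0.266 90.970
7 0.300 0.112 93.831
final: 93.831 0.975

Arc 1: start y=14.590, vy=10.180 → t=3.007, apex=19.772, x_land=28.682, impact vy=-19.885
  bounce: vy ← 0.65·19.885 = 12.926
Arc 2: start y=0.000, vy=12.926 → t=2.585, apex=8.354, x_land=53.344, impact vy=-12.926
  bounce: vy ← 0.65·12.926 = 8.402
Arc 3: start y=0.000, vy=8.402 → t=1.680, apex=3.529, x_land=69.375, impact vy=-8.402
  bounce: vy ← 0.65·8.402 = 5.461
Arc 4: start y=0.000, vy=5.461 → t=1.092, apex=1.491, x_land=79.794, impact vy=-5.461
  bounce: vy ← 0.65·5.461 = 3.550
Arc 5: start y=0.000, vy=3.550 → t=0.710, apex=0.630, x_land=86.567, impact vy=-3.550
  bounce: vy ← 0.65·3.550 = 2.307
Arc 6: start y=0.000, vy=2.307 → t=0.461, apex=0.266, x_land=90.970, impact vy=-2.307
  bounce: vy ← 0.65·2.307 = 1.500
Arc 7: start y=0.000, vy=1.500 → t=0.300, apex=0.112, x_land=93.831, impact vy=-1.500
  bounce: vy ← 0.65·1.500 = 0.975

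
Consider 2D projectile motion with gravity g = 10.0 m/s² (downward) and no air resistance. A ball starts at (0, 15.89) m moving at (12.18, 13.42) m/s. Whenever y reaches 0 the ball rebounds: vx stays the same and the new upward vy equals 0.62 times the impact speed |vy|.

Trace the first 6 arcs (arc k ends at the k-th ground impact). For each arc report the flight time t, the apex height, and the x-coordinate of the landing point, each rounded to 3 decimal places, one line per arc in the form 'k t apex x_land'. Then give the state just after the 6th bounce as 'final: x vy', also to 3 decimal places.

1 3.573 24.895 43.524
2 2.767 9.570 77.224
3 1.715 3.679 98.119
4 1.064 1.414 111.073
5 0.659 0.544 119.105
6 0.409 0.209 124.085
final: 124.085 1.267

Arc 1: start y=15.890, vy=13.420 → t=3.573, apex=24.895, x_land=43.524, impact vy=-22.314
  bounce: vy ← 0.62·22.314 = 13.834
Arc 2: start y=0.000, vy=13.834 → t=2.767, apex=9.570, x_land=77.224, impact vy=-13.834
  bounce: vy ← 0.62·13.834 = 8.577
Arc 3: start y=0.000, vy=8.577 → t=1.715, apex=3.679, x_land=98.119, impact vy=-8.577
  bounce: vy ← 0.62·8.577 = 5.318
Arc 4: start y=0.000, vy=5.318 → t=1.064, apex=1.414, x_land=111.073, impact vy=-5.318
  bounce: vy ← 0.62·5.318 = 3.297
Arc 5: start y=0.000, vy=3.297 → t=0.659, apex=0.544, x_land=119.105, impact vy=-3.297
  bounce: vy ← 0.62·3.297 = 2.044
Arc 6: start y=0.000, vy=2.044 → t=0.409, apex=0.209, x_land=124.085, impact vy=-2.044
  bounce: vy ← 0.62·2.044 = 1.267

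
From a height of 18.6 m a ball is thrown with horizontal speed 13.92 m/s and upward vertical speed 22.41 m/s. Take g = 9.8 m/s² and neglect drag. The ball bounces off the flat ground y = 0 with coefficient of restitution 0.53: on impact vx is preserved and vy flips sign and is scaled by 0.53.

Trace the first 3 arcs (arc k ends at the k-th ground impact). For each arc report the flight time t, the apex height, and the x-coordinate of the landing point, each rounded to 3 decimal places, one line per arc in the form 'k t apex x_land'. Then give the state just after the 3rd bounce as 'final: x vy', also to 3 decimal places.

Arc 1: start y=18.600, vy=22.410 → t=5.291, apex=44.223, x_land=73.649, impact vy=-29.441
  bounce: vy ← 0.53·29.441 = 15.604
Arc 2: start y=0.000, vy=15.604 → t=3.184, apex=12.422, x_land=117.977, impact vy=-15.604
  bounce: vy ← 0.53·15.604 = 8.270
Arc 3: start y=0.000, vy=8.270 → t=1.688, apex=3.489, x_land=141.470, impact vy=-8.270
  bounce: vy ← 0.53·8.270 = 4.383

1 5.291 44.223 73.649
2 3.184 12.422 117.977
3 1.688 3.489 141.470
final: 141.470 4.383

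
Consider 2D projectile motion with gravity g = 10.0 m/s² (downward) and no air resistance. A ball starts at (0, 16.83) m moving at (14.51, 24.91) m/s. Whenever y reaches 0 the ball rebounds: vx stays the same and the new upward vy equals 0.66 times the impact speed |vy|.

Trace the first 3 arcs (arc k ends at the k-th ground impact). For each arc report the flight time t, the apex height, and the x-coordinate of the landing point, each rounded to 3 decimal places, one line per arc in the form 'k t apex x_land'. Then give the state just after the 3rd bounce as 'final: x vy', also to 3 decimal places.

1 5.585 47.855 81.034
2 4.084 20.846 140.289
3 2.695 9.080 179.397
final: 179.397 8.894

Arc 1: start y=16.830, vy=24.910 → t=5.585, apex=47.855, x_land=81.034, impact vy=-30.937
  bounce: vy ← 0.66·30.937 = 20.419
Arc 2: start y=0.000, vy=20.419 → t=4.084, apex=20.846, x_land=140.289, impact vy=-20.419
  bounce: vy ← 0.66·20.419 = 13.476
Arc 3: start y=0.000, vy=13.476 → t=2.695, apex=9.080, x_land=179.397, impact vy=-13.476
  bounce: vy ← 0.66·13.476 = 8.894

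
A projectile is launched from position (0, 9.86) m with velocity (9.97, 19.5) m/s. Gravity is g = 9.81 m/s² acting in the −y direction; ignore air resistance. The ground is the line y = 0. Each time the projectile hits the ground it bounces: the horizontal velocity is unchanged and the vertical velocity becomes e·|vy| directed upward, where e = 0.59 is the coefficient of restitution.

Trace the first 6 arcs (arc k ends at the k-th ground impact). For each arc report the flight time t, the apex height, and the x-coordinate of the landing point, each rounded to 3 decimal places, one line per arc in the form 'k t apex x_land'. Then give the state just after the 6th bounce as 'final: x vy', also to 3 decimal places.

1 4.429 29.241 44.161
2 2.881 10.179 72.885
3 1.700 3.543 89.833
4 1.003 1.233 99.832
5 0.592 0.429 105.731
6 0.349 0.149 109.212
final: 109.212 1.010

Arc 1: start y=9.860, vy=19.500 → t=4.429, apex=29.241, x_land=44.161, impact vy=-23.952
  bounce: vy ← 0.59·23.952 = 14.132
Arc 2: start y=0.000, vy=14.132 → t=2.881, apex=10.179, x_land=72.885, impact vy=-14.132
  bounce: vy ← 0.59·14.132 = 8.338
Arc 3: start y=0.000, vy=8.338 → t=1.700, apex=3.543, x_land=89.833, impact vy=-8.338
  bounce: vy ← 0.59·8.338 = 4.919
Arc 4: start y=0.000, vy=4.919 → t=1.003, apex=1.233, x_land=99.832, impact vy=-4.919
  bounce: vy ← 0.59·4.919 = 2.902
Arc 5: start y=0.000, vy=2.902 → t=0.592, apex=0.429, x_land=105.731, impact vy=-2.902
  bounce: vy ← 0.59·2.902 = 1.712
Arc 6: start y=0.000, vy=1.712 → t=0.349, apex=0.149, x_land=109.212, impact vy=-1.712
  bounce: vy ← 0.59·1.712 = 1.010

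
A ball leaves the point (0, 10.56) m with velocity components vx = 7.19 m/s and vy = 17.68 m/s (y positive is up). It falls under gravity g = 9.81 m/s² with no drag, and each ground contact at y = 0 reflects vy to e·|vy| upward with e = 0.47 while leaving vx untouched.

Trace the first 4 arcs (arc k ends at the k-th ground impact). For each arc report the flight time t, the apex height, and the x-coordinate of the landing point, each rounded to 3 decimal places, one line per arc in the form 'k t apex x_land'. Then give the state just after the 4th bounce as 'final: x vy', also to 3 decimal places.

1 4.126 26.492 29.668
2 2.185 5.852 45.375
3 1.027 1.293 52.757
4 0.483 0.286 56.227
final: 56.227 1.112

Arc 1: start y=10.560, vy=17.680 → t=4.126, apex=26.492, x_land=29.668, impact vy=-22.798
  bounce: vy ← 0.47·22.798 = 10.715
Arc 2: start y=0.000, vy=10.715 → t=2.185, apex=5.852, x_land=45.375, impact vy=-10.715
  bounce: vy ← 0.47·10.715 = 5.036
Arc 3: start y=0.000, vy=5.036 → t=1.027, apex=1.293, x_land=52.757, impact vy=-5.036
  bounce: vy ← 0.47·5.036 = 2.367
Arc 4: start y=0.000, vy=2.367 → t=0.483, apex=0.286, x_land=56.227, impact vy=-2.367
  bounce: vy ← 0.47·2.367 = 1.112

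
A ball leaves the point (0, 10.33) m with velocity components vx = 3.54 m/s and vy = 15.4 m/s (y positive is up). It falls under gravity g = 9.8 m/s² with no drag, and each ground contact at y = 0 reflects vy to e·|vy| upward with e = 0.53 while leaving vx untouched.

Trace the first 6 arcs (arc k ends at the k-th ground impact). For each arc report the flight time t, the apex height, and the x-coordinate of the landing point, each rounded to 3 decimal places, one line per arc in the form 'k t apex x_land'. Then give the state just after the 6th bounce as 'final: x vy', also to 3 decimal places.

Arc 1: start y=10.330, vy=15.400 → t=3.711, apex=22.430, x_land=13.137, impact vy=-20.967
  bounce: vy ← 0.53·20.967 = 11.113
Arc 2: start y=0.000, vy=11.113 → t=2.268, apex=6.301, x_land=21.165, impact vy=-11.113
  bounce: vy ← 0.53·11.113 = 5.890
Arc 3: start y=0.000, vy=5.890 → t=1.202, apex=1.770, x_land=25.420, impact vy=-5.890
  bounce: vy ← 0.53·5.890 = 3.122
Arc 4: start y=0.000, vy=3.122 → t=0.637, apex=0.497, x_land=27.675, impact vy=-3.122
  bounce: vy ← 0.53·3.122 = 1.654
Arc 5: start y=0.000, vy=1.654 → t=0.338, apex=0.140, x_land=28.871, impact vy=-1.654
  bounce: vy ← 0.53·1.654 = 0.877
Arc 6: start y=0.000, vy=0.877 → t=0.179, apex=0.039, x_land=29.504, impact vy=-0.877
  bounce: vy ← 0.53·0.877 = 0.465

1 3.711 22.430 13.137
2 2.268 6.301 21.165
3 1.202 1.770 25.420
4 0.637 0.497 27.675
5 0.338 0.140 28.871
6 0.179 0.039 29.504
final: 29.504 0.465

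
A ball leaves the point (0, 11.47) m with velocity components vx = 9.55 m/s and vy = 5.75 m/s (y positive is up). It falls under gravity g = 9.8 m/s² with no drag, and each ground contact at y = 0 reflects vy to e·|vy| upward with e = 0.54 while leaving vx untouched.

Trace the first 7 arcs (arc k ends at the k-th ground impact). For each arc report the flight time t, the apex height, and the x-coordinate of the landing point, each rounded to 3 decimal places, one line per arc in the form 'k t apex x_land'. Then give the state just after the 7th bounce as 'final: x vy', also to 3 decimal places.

1 2.225 13.157 21.252
2 1.770 3.837 38.153
3 0.956 1.119 47.279
4 0.516 0.326 52.207
5 0.279 0.095 54.869
6 0.150 0.028 56.306
7 0.081 0.008 57.082
final: 57.082 0.215

Arc 1: start y=11.470, vy=5.750 → t=2.225, apex=13.157, x_land=21.252, impact vy=-16.058
  bounce: vy ← 0.54·16.058 = 8.672
Arc 2: start y=0.000, vy=8.672 → t=1.770, apex=3.837, x_land=38.153, impact vy=-8.672
  bounce: vy ← 0.54·8.672 = 4.683
Arc 3: start y=0.000, vy=4.683 → t=0.956, apex=1.119, x_land=47.279, impact vy=-4.683
  bounce: vy ← 0.54·4.683 = 2.529
Arc 4: start y=0.000, vy=2.529 → t=0.516, apex=0.326, x_land=52.207, impact vy=-2.529
  bounce: vy ← 0.54·2.529 = 1.365
Arc 5: start y=0.000, vy=1.365 → t=0.279, apex=0.095, x_land=54.869, impact vy=-1.365
  bounce: vy ← 0.54·1.365 = 0.737
Arc 6: start y=0.000, vy=0.737 → t=0.150, apex=0.028, x_land=56.306, impact vy=-0.737
  bounce: vy ← 0.54·0.737 = 0.398
Arc 7: start y=0.000, vy=0.398 → t=0.081, apex=0.008, x_land=57.082, impact vy=-0.398
  bounce: vy ← 0.54·0.398 = 0.215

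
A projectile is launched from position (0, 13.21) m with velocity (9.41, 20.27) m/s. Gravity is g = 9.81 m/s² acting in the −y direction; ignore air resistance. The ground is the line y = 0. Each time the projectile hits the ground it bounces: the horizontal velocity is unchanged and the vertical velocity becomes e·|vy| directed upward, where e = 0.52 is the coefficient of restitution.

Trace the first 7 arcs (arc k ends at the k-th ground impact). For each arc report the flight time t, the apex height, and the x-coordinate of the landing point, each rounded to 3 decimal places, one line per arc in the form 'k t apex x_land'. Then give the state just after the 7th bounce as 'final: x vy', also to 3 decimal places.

Arc 1: start y=13.210, vy=20.270 → t=4.705, apex=34.152, x_land=44.273, impact vy=-25.885
  bounce: vy ← 0.52·25.885 = 13.460
Arc 2: start y=0.000, vy=13.460 → t=2.744, apex=9.235, x_land=70.097, impact vy=-13.460
  bounce: vy ← 0.52·13.460 = 6.999
Arc 3: start y=0.000, vy=6.999 → t=1.427, apex=2.497, x_land=83.525, impact vy=-6.999
  bounce: vy ← 0.52·6.999 = 3.640
Arc 4: start y=0.000, vy=3.640 → t=0.742, apex=0.675, x_land=90.507, impact vy=-3.640
  bounce: vy ← 0.52·3.640 = 1.893
Arc 5: start y=0.000, vy=1.893 → t=0.386, apex=0.183, x_land=94.138, impact vy=-1.893
  bounce: vy ← 0.52·1.893 = 0.984
Arc 6: start y=0.000, vy=0.984 → t=0.201, apex=0.049, x_land=96.026, impact vy=-0.984
  bounce: vy ← 0.52·0.984 = 0.512
Arc 7: start y=0.000, vy=0.512 → t=0.104, apex=0.013, x_land=97.008, impact vy=-0.512
  bounce: vy ← 0.52·0.512 = 0.266

1 4.705 34.152 44.273
2 2.744 9.235 70.097
3 1.427 2.497 83.525
4 0.742 0.675 90.507
5 0.386 0.183 94.138
6 0.201 0.049 96.026
7 0.104 0.013 97.008
final: 97.008 0.266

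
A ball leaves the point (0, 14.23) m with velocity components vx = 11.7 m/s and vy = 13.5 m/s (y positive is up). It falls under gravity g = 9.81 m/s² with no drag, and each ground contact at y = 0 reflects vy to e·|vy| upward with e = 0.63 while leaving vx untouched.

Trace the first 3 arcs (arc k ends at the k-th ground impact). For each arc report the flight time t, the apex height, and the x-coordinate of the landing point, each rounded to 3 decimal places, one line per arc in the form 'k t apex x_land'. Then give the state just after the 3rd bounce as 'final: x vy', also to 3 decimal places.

1 3.566 23.519 41.721
2 2.759 9.335 74.002
3 1.738 3.705 94.339
final: 94.339 5.371

Arc 1: start y=14.230, vy=13.500 → t=3.566, apex=23.519, x_land=41.721, impact vy=-21.481
  bounce: vy ← 0.63·21.481 = 13.533
Arc 2: start y=0.000, vy=13.533 → t=2.759, apex=9.335, x_land=74.002, impact vy=-13.533
  bounce: vy ← 0.63·13.533 = 8.526
Arc 3: start y=0.000, vy=8.526 → t=1.738, apex=3.705, x_land=94.339, impact vy=-8.526
  bounce: vy ← 0.63·8.526 = 5.371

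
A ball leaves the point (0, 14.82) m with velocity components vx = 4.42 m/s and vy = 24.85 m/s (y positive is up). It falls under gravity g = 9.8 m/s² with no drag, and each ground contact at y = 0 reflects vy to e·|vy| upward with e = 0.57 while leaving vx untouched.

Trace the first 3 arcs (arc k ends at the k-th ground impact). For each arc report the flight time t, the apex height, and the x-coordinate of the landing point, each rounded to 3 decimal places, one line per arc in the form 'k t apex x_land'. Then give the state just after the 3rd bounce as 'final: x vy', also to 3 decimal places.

1 5.611 46.326 24.798
2 3.505 15.051 40.292
3 1.998 4.890 49.123
final: 49.123 5.580

Arc 1: start y=14.820, vy=24.850 → t=5.611, apex=46.326, x_land=24.798, impact vy=-30.133
  bounce: vy ← 0.57·30.133 = 17.176
Arc 2: start y=0.000, vy=17.176 → t=3.505, apex=15.051, x_land=40.292, impact vy=-17.176
  bounce: vy ← 0.57·17.176 = 9.790
Arc 3: start y=0.000, vy=9.790 → t=1.998, apex=4.890, x_land=49.123, impact vy=-9.790
  bounce: vy ← 0.57·9.790 = 5.580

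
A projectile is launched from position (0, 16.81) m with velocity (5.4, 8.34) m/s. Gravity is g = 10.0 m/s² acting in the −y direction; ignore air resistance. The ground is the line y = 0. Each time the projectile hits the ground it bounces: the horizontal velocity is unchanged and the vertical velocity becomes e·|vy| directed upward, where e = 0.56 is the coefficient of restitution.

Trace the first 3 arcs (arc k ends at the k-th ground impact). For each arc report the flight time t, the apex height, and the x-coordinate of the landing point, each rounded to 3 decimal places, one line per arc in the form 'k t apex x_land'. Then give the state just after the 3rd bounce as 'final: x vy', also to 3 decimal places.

Arc 1: start y=16.810, vy=8.340 → t=2.848, apex=20.288, x_land=15.381, impact vy=-20.143
  bounce: vy ← 0.56·20.143 = 11.280
Arc 2: start y=0.000, vy=11.280 → t=2.256, apex=6.362, x_land=27.564, impact vy=-11.280
  bounce: vy ← 0.56·11.280 = 6.317
Arc 3: start y=0.000, vy=6.317 → t=1.263, apex=1.995, x_land=34.386, impact vy=-6.317
  bounce: vy ← 0.56·6.317 = 3.537

1 2.848 20.288 15.381
2 2.256 6.362 27.564
3 1.263 1.995 34.386
final: 34.386 3.537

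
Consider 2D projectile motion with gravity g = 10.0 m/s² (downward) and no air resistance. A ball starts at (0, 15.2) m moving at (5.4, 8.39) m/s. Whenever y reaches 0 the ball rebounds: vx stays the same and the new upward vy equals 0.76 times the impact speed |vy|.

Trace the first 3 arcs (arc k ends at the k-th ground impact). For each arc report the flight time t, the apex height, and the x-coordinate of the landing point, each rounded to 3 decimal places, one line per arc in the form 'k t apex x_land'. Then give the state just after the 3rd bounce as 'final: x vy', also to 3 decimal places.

Arc 1: start y=15.200, vy=8.390 → t=2.774, apex=18.720, x_land=14.979, impact vy=-19.349
  bounce: vy ← 0.76·19.349 = 14.705
Arc 2: start y=0.000, vy=14.705 → t=2.941, apex=10.812, x_land=30.861, impact vy=-14.705
  bounce: vy ← 0.76·14.705 = 11.176
Arc 3: start y=0.000, vy=11.176 → t=2.235, apex=6.245, x_land=42.931, impact vy=-11.176
  bounce: vy ← 0.76·11.176 = 8.494

1 2.774 18.720 14.979
2 2.941 10.812 30.861
3 2.235 6.245 42.931
final: 42.931 8.494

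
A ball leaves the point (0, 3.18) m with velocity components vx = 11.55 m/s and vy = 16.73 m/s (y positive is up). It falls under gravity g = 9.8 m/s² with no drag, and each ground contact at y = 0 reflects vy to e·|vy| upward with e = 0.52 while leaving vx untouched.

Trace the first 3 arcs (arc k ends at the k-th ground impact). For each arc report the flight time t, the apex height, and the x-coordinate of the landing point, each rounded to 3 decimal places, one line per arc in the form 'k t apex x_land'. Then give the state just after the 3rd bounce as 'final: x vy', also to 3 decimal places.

1 3.595 17.460 41.520
2 1.963 4.721 64.195
3 1.021 1.277 75.986
final: 75.986 2.601

Arc 1: start y=3.180, vy=16.730 → t=3.595, apex=17.460, x_land=41.520, impact vy=-18.499
  bounce: vy ← 0.52·18.499 = 9.620
Arc 2: start y=0.000, vy=9.620 → t=1.963, apex=4.721, x_land=64.195, impact vy=-9.620
  bounce: vy ← 0.52·9.620 = 5.002
Arc 3: start y=0.000, vy=5.002 → t=1.021, apex=1.277, x_land=75.986, impact vy=-5.002
  bounce: vy ← 0.52·5.002 = 2.601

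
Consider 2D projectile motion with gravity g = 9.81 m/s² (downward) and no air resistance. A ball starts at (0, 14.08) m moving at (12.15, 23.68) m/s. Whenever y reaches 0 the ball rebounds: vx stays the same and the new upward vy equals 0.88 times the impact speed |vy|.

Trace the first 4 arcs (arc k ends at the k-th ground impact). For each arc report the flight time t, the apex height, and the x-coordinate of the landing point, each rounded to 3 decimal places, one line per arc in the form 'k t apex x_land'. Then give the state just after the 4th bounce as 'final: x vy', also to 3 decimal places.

1 5.363 42.660 65.160
2 5.190 33.036 128.224
3 4.568 25.583 183.720
4 4.019 19.812 232.557
final: 232.557 17.350

Arc 1: start y=14.080, vy=23.680 → t=5.363, apex=42.660, x_land=65.160, impact vy=-28.931
  bounce: vy ← 0.88·28.931 = 25.459
Arc 2: start y=0.000, vy=25.459 → t=5.190, apex=33.036, x_land=128.224, impact vy=-25.459
  bounce: vy ← 0.88·25.459 = 22.404
Arc 3: start y=0.000, vy=22.404 → t=4.568, apex=25.583, x_land=183.720, impact vy=-22.404
  bounce: vy ← 0.88·22.404 = 19.716
Arc 4: start y=0.000, vy=19.716 → t=4.019, apex=19.812, x_land=232.557, impact vy=-19.716
  bounce: vy ← 0.88·19.716 = 17.350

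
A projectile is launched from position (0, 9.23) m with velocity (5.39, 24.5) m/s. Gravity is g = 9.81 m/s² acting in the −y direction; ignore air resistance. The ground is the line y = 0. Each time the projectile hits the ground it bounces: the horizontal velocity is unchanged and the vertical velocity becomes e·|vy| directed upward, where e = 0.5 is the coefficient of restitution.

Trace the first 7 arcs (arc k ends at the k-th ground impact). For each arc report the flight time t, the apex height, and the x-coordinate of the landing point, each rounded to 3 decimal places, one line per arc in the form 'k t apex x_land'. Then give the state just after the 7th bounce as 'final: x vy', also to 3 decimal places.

1 5.347 39.824 28.819
2 2.849 9.956 44.178
3 1.425 2.489 51.857
4 0.712 0.622 55.696
5 0.356 0.156 57.616
6 0.178 0.039 58.576
7 0.089 0.010 59.056
final: 59.056 0.218

Arc 1: start y=9.230, vy=24.500 → t=5.347, apex=39.824, x_land=28.819, impact vy=-27.953
  bounce: vy ← 0.5·27.953 = 13.976
Arc 2: start y=0.000, vy=13.976 → t=2.849, apex=9.956, x_land=44.178, impact vy=-13.976
  bounce: vy ← 0.5·13.976 = 6.988
Arc 3: start y=0.000, vy=6.988 → t=1.425, apex=2.489, x_land=51.857, impact vy=-6.988
  bounce: vy ← 0.5·6.988 = 3.494
Arc 4: start y=0.000, vy=3.494 → t=0.712, apex=0.622, x_land=55.696, impact vy=-3.494
  bounce: vy ← 0.5·3.494 = 1.747
Arc 5: start y=0.000, vy=1.747 → t=0.356, apex=0.156, x_land=57.616, impact vy=-1.747
  bounce: vy ← 0.5·1.747 = 0.874
Arc 6: start y=0.000, vy=0.874 → t=0.178, apex=0.039, x_land=58.576, impact vy=-0.874
  bounce: vy ← 0.5·0.874 = 0.437
Arc 7: start y=0.000, vy=0.437 → t=0.089, apex=0.010, x_land=59.056, impact vy=-0.437
  bounce: vy ← 0.5·0.437 = 0.218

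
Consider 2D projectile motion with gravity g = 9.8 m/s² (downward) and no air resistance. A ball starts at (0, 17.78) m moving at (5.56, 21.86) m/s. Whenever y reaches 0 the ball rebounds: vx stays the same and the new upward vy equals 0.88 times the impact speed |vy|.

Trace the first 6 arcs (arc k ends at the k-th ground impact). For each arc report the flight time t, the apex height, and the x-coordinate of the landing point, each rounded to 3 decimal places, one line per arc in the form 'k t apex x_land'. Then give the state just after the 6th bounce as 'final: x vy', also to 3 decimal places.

Arc 1: start y=17.780, vy=21.860 → t=5.164, apex=42.161, x_land=28.711, impact vy=-28.746
  bounce: vy ← 0.88·28.746 = 25.297
Arc 2: start y=0.000, vy=25.297 → t=5.163, apex=32.649, x_land=57.415, impact vy=-25.297
  bounce: vy ← 0.88·25.297 = 22.261
Arc 3: start y=0.000, vy=22.261 → t=4.543, apex=25.284, x_land=82.675, impact vy=-22.261
  bounce: vy ← 0.88·22.261 = 19.590
Arc 4: start y=0.000, vy=19.590 → t=3.998, apex=19.580, x_land=104.903, impact vy=-19.590
  bounce: vy ← 0.88·19.590 = 17.239
Arc 5: start y=0.000, vy=17.239 → t=3.518, apex=15.162, x_land=124.464, impact vy=-17.239
  bounce: vy ← 0.88·17.239 = 15.170
Arc 6: start y=0.000, vy=15.170 → t=3.096, apex=11.742, x_land=141.678, impact vy=-15.170
  bounce: vy ← 0.88·15.170 = 13.350

1 5.164 42.161 28.711
2 5.163 32.649 57.415
3 4.543 25.284 82.675
4 3.998 19.580 104.903
5 3.518 15.162 124.464
6 3.096 11.742 141.678
final: 141.678 13.350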